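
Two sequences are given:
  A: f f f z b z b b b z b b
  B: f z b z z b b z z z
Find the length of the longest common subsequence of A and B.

7

Backtracking the LCS table gives one alignment: f (A3,B1) → z (A4,B2) → b (A5,B3) → z (A6,B5) → b (A7,B6) → b (A8,B7) → z (A10,B10).
So the longest common subsequence has length 7.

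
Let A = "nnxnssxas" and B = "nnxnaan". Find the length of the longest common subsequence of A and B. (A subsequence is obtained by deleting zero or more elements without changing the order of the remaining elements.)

Backtracking the LCS table gives one alignment: n (A1,B1) → n (A2,B2) → x (A3,B3) → n (A4,B4) → a (A8,B6).
So the longest common subsequence has length 5.

5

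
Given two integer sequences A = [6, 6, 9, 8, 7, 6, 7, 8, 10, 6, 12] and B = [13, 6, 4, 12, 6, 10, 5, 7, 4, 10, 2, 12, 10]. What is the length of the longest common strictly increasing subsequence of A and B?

For each value that appears in both, track the longest common increasing run ending there.
The best achievable length is 4; one witness is 6, 7, 10, 12 (A-positions 1,5,9,11, B-positions 2,8,10,12).

4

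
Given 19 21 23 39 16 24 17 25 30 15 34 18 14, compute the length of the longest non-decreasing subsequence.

7

Let dp[i] be the longest non-decreasing subsequence ending at position i. Then dp = [1, 2, 3, 4, 1, 4, 2, 5, 6, 1, 7, 3, 1].
The maximum is 7; one witness is 19, 21, 23, 24, 25, 30, 34 at positions 1,2,3,6,8,9,11.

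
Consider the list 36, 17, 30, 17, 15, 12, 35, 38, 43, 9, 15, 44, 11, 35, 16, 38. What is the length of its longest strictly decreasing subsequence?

One longest decreasing subsequence is 36, 30, 17, 15, 12, 9 (positions 1,3,4,5,6,10), of length 6; no longer one exists.

6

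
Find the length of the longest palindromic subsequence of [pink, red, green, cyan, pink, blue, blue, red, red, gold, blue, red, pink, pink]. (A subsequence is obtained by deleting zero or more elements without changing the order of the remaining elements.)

8

Using dp[i][j] = 2 + dp[i+1][j−1] if the ends match, else max(dp[i+1][j], dp[i][j−1]):
dp[1][14] = 8. A witness is pink pink blue red red blue pink pink at positions 1,5,7,8,9,11,13,14.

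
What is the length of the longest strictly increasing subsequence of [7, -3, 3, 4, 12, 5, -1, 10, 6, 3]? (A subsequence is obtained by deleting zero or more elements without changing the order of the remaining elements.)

One longest increasing subsequence is -3, 3, 4, 5, 10 (positions 2,3,4,6,8), of length 5; no longer one exists.

5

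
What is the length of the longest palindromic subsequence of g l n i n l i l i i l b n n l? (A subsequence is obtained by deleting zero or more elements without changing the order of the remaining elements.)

11

Using dp[i][j] = 2 + dp[i+1][j−1] if the ends match, else max(dp[i+1][j], dp[i][j−1]):
dp[1][15] = 11. A witness is lnnliiilnnl at positions 2,3,5,6,7,9,10,11,13,14,15.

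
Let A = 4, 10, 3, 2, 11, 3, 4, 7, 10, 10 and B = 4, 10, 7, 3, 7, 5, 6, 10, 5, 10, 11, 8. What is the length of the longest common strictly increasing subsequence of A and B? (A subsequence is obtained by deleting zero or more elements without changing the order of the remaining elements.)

A longest common strictly increasing subsequence is 4, 7, 10 (length 3); it appears in order in both A and B, and no longer such subsequence exists.

3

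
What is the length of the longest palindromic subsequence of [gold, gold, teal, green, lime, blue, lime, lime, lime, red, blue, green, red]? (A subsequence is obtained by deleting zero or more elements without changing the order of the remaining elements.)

One longest palindromic subsequence is green blue lime lime lime blue green (positions 4,6,7,8,9,11,12); it reads the same forward and backward, and the interval DP gives dp[1][13] = 7.

7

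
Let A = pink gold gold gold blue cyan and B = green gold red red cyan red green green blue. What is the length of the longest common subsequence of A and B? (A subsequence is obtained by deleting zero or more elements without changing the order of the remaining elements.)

A longest common subsequence is gold, blue (length 2); the LCS DP confirms no longer common subsequence exists.

2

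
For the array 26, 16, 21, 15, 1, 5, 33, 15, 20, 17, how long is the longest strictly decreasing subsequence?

Let dp[i] be the longest decreasing subsequence ending at position i. Then dp = [1, 2, 2, 3, 4, 4, 1, 3, 3, 4].
The maximum is 4; one witness is 26, 16, 15, 1 at positions 1,2,4,5.

4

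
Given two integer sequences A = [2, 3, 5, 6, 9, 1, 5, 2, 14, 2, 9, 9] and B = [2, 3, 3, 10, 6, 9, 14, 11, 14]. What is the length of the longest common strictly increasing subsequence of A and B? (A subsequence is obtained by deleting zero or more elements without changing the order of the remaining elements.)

For each value that appears in both, track the longest common increasing run ending there.
The best achievable length is 5; one witness is 2, 3, 6, 9, 14 (A-positions 1,2,4,5,9, B-positions 1,2,5,6,7).

5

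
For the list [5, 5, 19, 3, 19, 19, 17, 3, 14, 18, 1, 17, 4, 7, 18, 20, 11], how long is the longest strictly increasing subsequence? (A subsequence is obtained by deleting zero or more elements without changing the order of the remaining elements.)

Scanning left to right, the best length ending at each element is: 5→1, 5→1, 19→2, 3→1, 19→2, 19→2, 17→2, 3→1, 14→2, 18→3, 1→1, 17→3, 4→2, 7→3, 18→4, 20→5, 11→4.
So the longest increasing subsequence has length 5, e.g. 5, 14, 17, 18, 20.

5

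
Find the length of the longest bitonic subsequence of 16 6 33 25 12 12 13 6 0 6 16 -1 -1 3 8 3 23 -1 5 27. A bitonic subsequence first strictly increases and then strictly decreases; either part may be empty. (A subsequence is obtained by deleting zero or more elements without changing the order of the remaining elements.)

One longest bitonic subsequence is 16, 33, 25, 16, 8, 3, -1 (positions 1,3,4,11,15,16,18): it rises to 33 then falls. Length 7 is optimal.

7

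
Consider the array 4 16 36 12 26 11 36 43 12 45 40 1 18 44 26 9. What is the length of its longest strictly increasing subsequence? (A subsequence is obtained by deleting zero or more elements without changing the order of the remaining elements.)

One longest increasing subsequence is 4, 16, 26, 36, 43, 45 (positions 1,2,5,7,8,10), of length 6; no longer one exists.

6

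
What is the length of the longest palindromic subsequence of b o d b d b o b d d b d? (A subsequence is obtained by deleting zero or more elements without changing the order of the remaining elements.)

One longest palindromic subsequence is dbdbobdbd (positions 3,4,5,6,7,8,10,11,12); it reads the same forward and backward, and the interval DP gives dp[1][12] = 9.

9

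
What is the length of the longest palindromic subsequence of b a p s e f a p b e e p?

One longest palindromic subsequence is peeep (positions 3,5,10,11,12); it reads the same forward and backward, and the interval DP gives dp[1][12] = 5.

5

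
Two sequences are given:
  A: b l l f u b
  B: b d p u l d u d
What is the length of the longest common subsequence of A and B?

3

Backtracking the LCS table gives one alignment: b (A1,B1) → l (A2,B5) → u (A5,B7).
So the longest common subsequence has length 3.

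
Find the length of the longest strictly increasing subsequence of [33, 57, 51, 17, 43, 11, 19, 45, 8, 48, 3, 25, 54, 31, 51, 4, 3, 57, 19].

6

Let dp[i] be the longest increasing subsequence ending at position i. Then dp = [1, 2, 2, 1, 2, 1, 2, 3, 1, 4, 1, 3, 5, 4, 5, 2, 1, 6, 3].
The maximum is 6; one witness is 33, 43, 45, 48, 54, 57 at positions 1,5,8,10,13,18.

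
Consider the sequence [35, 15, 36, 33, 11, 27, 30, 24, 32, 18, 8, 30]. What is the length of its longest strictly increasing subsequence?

4

One longest increasing subsequence is 15, 27, 30, 32 (positions 2,6,7,9), of length 4; no longer one exists.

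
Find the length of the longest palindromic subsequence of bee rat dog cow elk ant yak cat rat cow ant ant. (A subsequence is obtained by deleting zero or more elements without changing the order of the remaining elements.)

3

One longest palindromic subsequence is ant ant ant (positions 6,11,12); it reads the same forward and backward, and the interval DP gives dp[1][12] = 3.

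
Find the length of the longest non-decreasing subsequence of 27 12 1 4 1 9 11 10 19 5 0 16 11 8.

One longest non-decreasing subsequence is 1, 4, 9, 11, 19 (positions 3,4,6,7,9), of length 5; no longer one exists.

5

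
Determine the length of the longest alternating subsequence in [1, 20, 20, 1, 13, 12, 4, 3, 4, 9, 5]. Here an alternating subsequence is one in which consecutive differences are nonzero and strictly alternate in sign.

7

Track the best alternating length ending on an up-step vs a down-step at each position: up/down = 1/1, 2/1, 2/1, 1/3, 4/3, 4/5, 4/5, 4/5, 6/5, 6/5, 6/7.
The maximum over both is 7; one such subsequence is 1, 20, 1, 13, 4, 9, 5.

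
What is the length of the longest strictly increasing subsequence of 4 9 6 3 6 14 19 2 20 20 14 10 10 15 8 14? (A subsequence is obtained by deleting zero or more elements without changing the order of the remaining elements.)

5

Let dp[i] be the longest increasing subsequence ending at position i. Then dp = [1, 2, 2, 1, 2, 3, 4, 1, 5, 5, 3, 3, 3, 4, 3, 4].
The maximum is 5; one witness is 4, 9, 14, 19, 20 at positions 1,2,6,7,9.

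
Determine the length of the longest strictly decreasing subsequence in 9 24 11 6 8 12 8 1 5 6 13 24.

Let dp[i] be the longest decreasing subsequence ending at position i. Then dp = [1, 1, 2, 3, 3, 2, 3, 4, 4, 4, 2, 1].
The maximum is 4; one witness is 24, 11, 6, 1 at positions 2,3,4,8.

4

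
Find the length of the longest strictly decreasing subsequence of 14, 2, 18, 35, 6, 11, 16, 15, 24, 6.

Let dp[i] be the longest decreasing subsequence ending at position i. Then dp = [1, 2, 1, 1, 2, 2, 2, 3, 2, 4].
The maximum is 4; one witness is 18, 16, 15, 6 at positions 3,7,8,10.

4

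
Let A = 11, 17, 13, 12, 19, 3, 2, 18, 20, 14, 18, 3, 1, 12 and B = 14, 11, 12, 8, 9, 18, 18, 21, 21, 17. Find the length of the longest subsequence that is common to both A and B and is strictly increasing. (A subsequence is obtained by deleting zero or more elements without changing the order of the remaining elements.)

For each value that appears in both, track the longest common increasing run ending there.
The best achievable length is 3; one witness is 11, 12, 18 (A-positions 1,4,8, B-positions 2,3,6).

3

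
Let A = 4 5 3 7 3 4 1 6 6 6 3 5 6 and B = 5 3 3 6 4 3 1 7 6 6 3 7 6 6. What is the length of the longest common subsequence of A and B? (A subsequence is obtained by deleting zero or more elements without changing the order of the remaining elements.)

Backtracking the LCS table gives one alignment: 5 (A2,B1) → 3 (A3,B2) → 3 (A5,B3) → 4 (A6,B5) → 1 (A7,B7) → 6 (A8,B9) → 6 (A9,B10) → 6 (A10,B13) → 6 (A13,B14).
So the longest common subsequence has length 9.

9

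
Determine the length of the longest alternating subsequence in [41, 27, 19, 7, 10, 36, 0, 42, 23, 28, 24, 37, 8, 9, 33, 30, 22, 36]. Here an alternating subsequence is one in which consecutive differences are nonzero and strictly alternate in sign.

Track the best alternating length ending on an up-step vs a down-step at each position: up/down = 1/1, 1/2, 1/2, 1/2, 3/2, 3/2, 1/4, 5/1, 5/6, 7/6, 7/8, 9/6, 5/10, 11/10, 11/10, 11/12, 11/12, 13/10.
The maximum over both is 13; one such subsequence is 41, 7, 10, 0, 42, 23, 28, 24, 37, 8, 33, 30, 36.

13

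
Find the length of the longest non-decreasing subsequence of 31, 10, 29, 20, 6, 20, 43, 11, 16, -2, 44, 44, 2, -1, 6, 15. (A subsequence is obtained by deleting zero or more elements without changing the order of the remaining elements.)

Let dp[i] be the longest non-decreasing subsequence ending at position i. Then dp = [1, 1, 2, 2, 1, 3, 4, 2, 3, 1, 5, 6, 2, 2, 3, 4].
The maximum is 6; one witness is 10, 20, 20, 43, 44, 44 at positions 2,4,6,7,11,12.

6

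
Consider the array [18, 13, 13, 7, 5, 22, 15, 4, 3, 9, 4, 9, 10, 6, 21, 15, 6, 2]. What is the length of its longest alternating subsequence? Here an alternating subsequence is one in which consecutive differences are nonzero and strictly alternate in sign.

A longest alternating subsequence is 18, 13, 22, 4, 9, 4, 9, 6, 21, 15 (positions 1,2,6,8,10,11,12,14,15,16); its 9 consecutive differences strictly alternate in sign, and length 10 is optimal.

10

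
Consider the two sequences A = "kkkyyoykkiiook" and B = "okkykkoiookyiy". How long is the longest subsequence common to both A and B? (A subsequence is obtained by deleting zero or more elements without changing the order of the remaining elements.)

9

A longest common subsequence is kkykkiook (length 9); the LCS DP confirms no longer common subsequence exists.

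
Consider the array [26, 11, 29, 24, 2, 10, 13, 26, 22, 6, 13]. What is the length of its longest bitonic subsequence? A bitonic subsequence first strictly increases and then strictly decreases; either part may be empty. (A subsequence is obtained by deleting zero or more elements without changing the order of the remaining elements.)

6

One longest bitonic subsequence is 2, 10, 13, 26, 22, 13 (positions 5,6,7,8,9,11): it rises to 26 then falls. Length 6 is optimal.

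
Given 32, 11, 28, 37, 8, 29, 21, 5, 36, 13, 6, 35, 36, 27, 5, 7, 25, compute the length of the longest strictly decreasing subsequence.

Scanning left to right, the best length ending at each element is: 32→1, 11→2, 28→2, 37→1, 8→3, 29→2, 21→3, 5→4, 36→2, 13→4, 6→5, 35→3, 36→2, 27→4, 5→6, 7→5, 25→5.
So the longest decreasing subsequence has length 6, e.g. 32, 28, 21, 13, 6, 5.

6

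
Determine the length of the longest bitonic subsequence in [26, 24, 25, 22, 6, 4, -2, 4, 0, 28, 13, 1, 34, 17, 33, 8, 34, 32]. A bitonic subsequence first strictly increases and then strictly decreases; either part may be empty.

7

One longest bitonic subsequence is -2, 4, 13, 17, 33, 34, 32 (positions 7,8,11,14,15,17,18): it rises to 34 then falls. Length 7 is optimal.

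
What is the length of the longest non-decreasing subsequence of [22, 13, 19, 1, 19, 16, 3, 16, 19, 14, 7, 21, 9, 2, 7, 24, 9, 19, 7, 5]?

6

Scanning left to right, the best length ending at each element is: 22→1, 13→1, 19→2, 1→1, 19→3, 16→2, 3→2, 16→3, 19→4, 14→3, 7→3, 21→5, 9→4, 2→2, 7→4, 24→6, 9→5, 19→6, 7→5, 5→3.
So the longest non-decreasing subsequence has length 6, e.g. 13, 19, 19, 19, 21, 24.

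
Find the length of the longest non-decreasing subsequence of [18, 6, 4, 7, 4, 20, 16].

Let dp[i] be the longest non-decreasing subsequence ending at position i. Then dp = [1, 1, 1, 2, 2, 3, 3].
The maximum is 3; one witness is 6, 7, 20 at positions 2,4,6.

3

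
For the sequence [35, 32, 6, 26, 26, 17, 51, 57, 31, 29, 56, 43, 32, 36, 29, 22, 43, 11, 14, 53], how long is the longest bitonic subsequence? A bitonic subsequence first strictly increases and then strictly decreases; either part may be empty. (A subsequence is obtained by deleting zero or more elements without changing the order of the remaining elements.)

Let inc[i] be the LIS ending at i and dec[i] the longest strictly decreasing subsequence starting at i. inc = [1, 1, 1, 2, 2, 2, 3, 4, 3, 3, 4, 4, 4, 5, 3, 3, 6, 2, 3, 7], dec = [6, 5, 1, 3, 3, 2, 6, 7, 4, 3, 6, 5, 4, 4, 3, 2, 2, 1, 1, 1].
max_i inc[i]+dec[i]−1 = 10, with one witness 6, 26, 51, 57, 56, 43, 36, 29, 22, 14.

10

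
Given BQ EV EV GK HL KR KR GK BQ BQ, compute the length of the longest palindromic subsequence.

Using dp[i][j] = 2 + dp[i+1][j−1] if the ends match, else max(dp[i+1][j], dp[i][j−1]):
dp[1][10] = 6. A witness is BQ GK KR KR GK BQ at positions 1,4,6,7,8,10.

6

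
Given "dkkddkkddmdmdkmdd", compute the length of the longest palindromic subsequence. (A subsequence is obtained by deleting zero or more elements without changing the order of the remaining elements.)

One longest palindromic subsequence is ddkdmdmdkdd (positions 1,4,7,8,10,11,12,13,14,16,17); it reads the same forward and backward, and the interval DP gives dp[1][17] = 11.

11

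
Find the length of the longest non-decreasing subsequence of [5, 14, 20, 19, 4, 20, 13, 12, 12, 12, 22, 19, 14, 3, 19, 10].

6

Scanning left to right, the best length ending at each element is: 5→1, 14→2, 20→3, 19→3, 4→1, 20→4, 13→2, 12→2, 12→3, 12→4, 22→5, 19→5, 14→5, 3→1, 19→6, 10→2.
So the longest non-decreasing subsequence has length 6, e.g. 5, 12, 12, 12, 19, 19.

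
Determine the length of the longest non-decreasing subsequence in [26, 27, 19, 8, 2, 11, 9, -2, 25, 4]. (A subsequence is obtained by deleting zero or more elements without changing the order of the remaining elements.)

3

Let dp[i] be the longest non-decreasing subsequence ending at position i. Then dp = [1, 2, 1, 1, 1, 2, 2, 1, 3, 2].
The maximum is 3; one witness is 8, 11, 25 at positions 4,6,9.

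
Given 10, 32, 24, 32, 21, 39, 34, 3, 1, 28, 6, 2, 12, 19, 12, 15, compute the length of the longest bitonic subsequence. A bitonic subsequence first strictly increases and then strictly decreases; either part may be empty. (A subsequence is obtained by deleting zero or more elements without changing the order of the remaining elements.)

8

Let inc[i] be the LIS ending at i and dec[i] the longest strictly decreasing subsequence starting at i. inc = [1, 2, 2, 3, 2, 4, 4, 1, 1, 3, 2, 2, 3, 4, 3, 4], dec = [3, 5, 4, 4, 3, 5, 4, 2, 1, 3, 2, 1, 1, 2, 1, 1].
max_i inc[i]+dec[i]−1 = 8, with one witness 10, 24, 32, 39, 34, 28, 19, 15.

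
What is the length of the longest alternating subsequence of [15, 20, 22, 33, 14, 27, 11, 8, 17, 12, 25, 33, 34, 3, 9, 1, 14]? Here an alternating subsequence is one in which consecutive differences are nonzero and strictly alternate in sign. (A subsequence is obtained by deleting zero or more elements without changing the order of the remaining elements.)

12

A longest alternating subsequence is 15, 20, 14, 27, 11, 17, 12, 25, 3, 9, 1, 14 (positions 1,2,5,6,7,9,10,11,14,15,16,17); its 11 consecutive differences strictly alternate in sign, and length 12 is optimal.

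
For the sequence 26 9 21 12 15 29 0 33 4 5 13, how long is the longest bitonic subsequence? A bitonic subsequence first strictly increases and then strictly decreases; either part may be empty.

6

One longest bitonic subsequence is 9, 12, 15, 29, 33, 13 (positions 2,4,5,6,8,11): it rises to 33 then falls. Length 6 is optimal.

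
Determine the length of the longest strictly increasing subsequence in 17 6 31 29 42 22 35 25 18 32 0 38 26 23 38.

Let dp[i] be the longest increasing subsequence ending at position i. Then dp = [1, 1, 2, 2, 3, 2, 3, 3, 2, 4, 1, 5, 4, 3, 5].
The maximum is 5; one witness is 17, 22, 25, 32, 38 at positions 1,6,8,10,12.

5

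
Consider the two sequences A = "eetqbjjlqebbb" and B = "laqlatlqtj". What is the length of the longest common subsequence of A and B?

3

A longest common subsequence is tqj (length 3); the LCS DP confirms no longer common subsequence exists.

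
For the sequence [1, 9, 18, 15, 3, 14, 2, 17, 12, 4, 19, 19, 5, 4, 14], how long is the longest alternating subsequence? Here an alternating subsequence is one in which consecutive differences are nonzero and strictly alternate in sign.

10

A longest alternating subsequence is 1, 9, 3, 14, 2, 17, 12, 19, 5, 14 (positions 1,2,5,6,7,8,9,11,13,15); its 9 consecutive differences strictly alternate in sign, and length 10 is optimal.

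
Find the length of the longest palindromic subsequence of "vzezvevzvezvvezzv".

One longest palindromic subsequence is vzzevvzvvezzv (positions 1,2,4,6,7,9,11,12,13,14,15,16,17); it reads the same forward and backward, and the interval DP gives dp[1][17] = 13.

13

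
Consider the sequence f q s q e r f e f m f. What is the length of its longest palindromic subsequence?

One longest palindromic subsequence is ffeff (positions 1,7,8,9,11); it reads the same forward and backward, and the interval DP gives dp[1][11] = 5.

5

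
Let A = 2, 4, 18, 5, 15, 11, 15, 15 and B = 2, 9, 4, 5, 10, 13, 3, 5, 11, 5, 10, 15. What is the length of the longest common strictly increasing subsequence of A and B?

5

A longest common strictly increasing subsequence is 2, 4, 5, 11, 15 (length 5); it appears in order in both A and B, and no longer such subsequence exists.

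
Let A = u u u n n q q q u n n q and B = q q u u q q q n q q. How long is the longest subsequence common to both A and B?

Backtracking the LCS table gives one alignment: u (A2,B3) → u (A3,B4) → q (A6,B5) → q (A7,B6) → q (A8,B7) → n (A10,B8) → q (A12,B10).
So the longest common subsequence has length 7.

7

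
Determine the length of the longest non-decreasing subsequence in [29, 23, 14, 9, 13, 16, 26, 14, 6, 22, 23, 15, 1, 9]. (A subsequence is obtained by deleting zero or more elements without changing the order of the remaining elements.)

5

Let dp[i] be the longest non-decreasing subsequence ending at position i. Then dp = [1, 1, 1, 1, 2, 3, 4, 3, 1, 4, 5, 4, 1, 2].
The maximum is 5; one witness is 9, 13, 16, 22, 23 at positions 4,5,6,10,11.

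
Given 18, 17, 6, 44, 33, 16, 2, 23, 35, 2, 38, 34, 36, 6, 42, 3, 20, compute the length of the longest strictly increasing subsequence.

6

Let dp[i] be the longest increasing subsequence ending at position i. Then dp = [1, 1, 1, 2, 2, 2, 1, 3, 4, 1, 5, 4, 5, 2, 6, 2, 3].
The maximum is 6; one witness is 6, 16, 23, 35, 38, 42 at positions 3,6,8,9,11,15.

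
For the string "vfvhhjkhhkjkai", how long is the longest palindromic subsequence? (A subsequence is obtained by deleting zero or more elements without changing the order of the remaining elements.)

6

One longest palindromic subsequence is jkhhkj (positions 6,7,8,9,10,11); it reads the same forward and backward, and the interval DP gives dp[1][14] = 6.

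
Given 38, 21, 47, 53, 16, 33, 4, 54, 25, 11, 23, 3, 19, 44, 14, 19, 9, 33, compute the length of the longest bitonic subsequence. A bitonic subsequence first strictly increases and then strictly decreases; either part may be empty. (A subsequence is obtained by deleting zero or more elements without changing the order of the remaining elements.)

9

Let inc[i] be the LIS ending at i and dec[i] the longest strictly decreasing subsequence starting at i. inc = [1, 1, 2, 3, 1, 2, 1, 4, 2, 2, 3, 1, 3, 4, 3, 4, 2, 5], dec = [7, 4, 7, 7, 3, 6, 2, 6, 5, 2, 4, 1, 3, 3, 2, 2, 1, 1].
max_i inc[i]+dec[i]−1 = 9, with one witness 38, 47, 53, 33, 25, 23, 19, 14, 9.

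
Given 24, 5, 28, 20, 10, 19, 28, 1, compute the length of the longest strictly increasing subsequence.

Scanning left to right, the best length ending at each element is: 24→1, 5→1, 28→2, 20→2, 10→2, 19→3, 28→4, 1→1.
So the longest increasing subsequence has length 4, e.g. 5, 10, 19, 28.

4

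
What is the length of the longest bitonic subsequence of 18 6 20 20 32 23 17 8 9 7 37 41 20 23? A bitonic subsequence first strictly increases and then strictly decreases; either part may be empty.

7

One longest bitonic subsequence is 18, 20, 32, 23, 17, 9, 7 (positions 1,3,5,6,7,9,10): it rises to 32 then falls. Length 7 is optimal.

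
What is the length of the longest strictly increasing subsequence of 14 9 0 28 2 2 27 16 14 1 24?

4

One longest increasing subsequence is 0, 2, 16, 24 (positions 3,5,8,11), of length 4; no longer one exists.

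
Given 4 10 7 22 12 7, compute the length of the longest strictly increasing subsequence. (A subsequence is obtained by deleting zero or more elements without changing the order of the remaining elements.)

Scanning left to right, the best length ending at each element is: 4→1, 10→2, 7→2, 22→3, 12→3, 7→2.
So the longest increasing subsequence has length 3, e.g. 4, 10, 22.

3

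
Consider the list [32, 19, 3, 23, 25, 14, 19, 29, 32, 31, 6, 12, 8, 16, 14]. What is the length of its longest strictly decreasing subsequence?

One longest decreasing subsequence is 32, 19, 14, 12, 8 (positions 1,2,6,12,13), of length 5; no longer one exists.

5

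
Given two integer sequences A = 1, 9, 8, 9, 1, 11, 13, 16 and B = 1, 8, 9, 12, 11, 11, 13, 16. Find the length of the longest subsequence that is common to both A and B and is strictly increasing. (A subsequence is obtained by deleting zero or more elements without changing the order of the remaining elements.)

6

For each value that appears in both, track the longest common increasing run ending there.
The best achievable length is 6; one witness is 1, 8, 9, 11, 13, 16 (A-positions 1,3,4,6,7,8, B-positions 1,2,3,5,7,8).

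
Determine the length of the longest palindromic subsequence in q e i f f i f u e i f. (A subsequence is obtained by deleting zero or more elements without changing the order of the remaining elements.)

6

One longest palindromic subsequence is eiffie (positions 2,3,4,5,6,9); it reads the same forward and backward, and the interval DP gives dp[1][11] = 6.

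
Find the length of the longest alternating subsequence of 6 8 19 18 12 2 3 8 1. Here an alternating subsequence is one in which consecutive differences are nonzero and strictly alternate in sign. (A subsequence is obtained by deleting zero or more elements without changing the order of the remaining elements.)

5

A longest alternating subsequence is 6, 8, 2, 3, 1 (positions 1,2,6,7,9); its 4 consecutive differences strictly alternate in sign, and length 5 is optimal.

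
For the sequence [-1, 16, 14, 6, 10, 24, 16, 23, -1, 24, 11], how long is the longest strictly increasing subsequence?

Let dp[i] be the longest increasing subsequence ending at position i. Then dp = [1, 2, 2, 2, 3, 4, 4, 5, 1, 6, 4].
The maximum is 6; one witness is -1, 6, 10, 16, 23, 24 at positions 1,4,5,7,8,10.

6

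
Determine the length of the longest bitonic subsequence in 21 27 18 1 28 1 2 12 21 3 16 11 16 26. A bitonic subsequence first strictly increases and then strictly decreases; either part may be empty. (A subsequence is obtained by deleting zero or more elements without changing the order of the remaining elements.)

6

One longest bitonic subsequence is 21, 27, 28, 21, 16, 11 (positions 1,2,5,9,11,12): it rises to 28 then falls. Length 6 is optimal.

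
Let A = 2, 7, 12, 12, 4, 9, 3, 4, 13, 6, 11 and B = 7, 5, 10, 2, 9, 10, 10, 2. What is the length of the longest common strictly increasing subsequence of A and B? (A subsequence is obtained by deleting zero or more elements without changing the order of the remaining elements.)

2

A longest common strictly increasing subsequence is 7, 9 (length 2); it appears in order in both A and B, and no longer such subsequence exists.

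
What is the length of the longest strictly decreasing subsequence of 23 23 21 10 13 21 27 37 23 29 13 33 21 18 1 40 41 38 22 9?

5

Scanning left to right, the best length ending at each element is: 23→1, 23→1, 21→2, 10→3, 13→3, 21→2, 27→1, 37→1, 23→2, 29→2, 13→3, 33→2, 21→3, 18→4, 1→5, 40→1, 41→1, 38→2, 22→3, 9→5.
So the longest decreasing subsequence has length 5, e.g. 27, 23, 21, 18, 1.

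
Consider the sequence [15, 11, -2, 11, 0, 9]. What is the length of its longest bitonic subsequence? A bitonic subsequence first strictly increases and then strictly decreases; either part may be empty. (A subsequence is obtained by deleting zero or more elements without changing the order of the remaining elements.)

Let inc[i] be the LIS ending at i and dec[i] the longest strictly decreasing subsequence starting at i. inc = [1, 1, 1, 2, 2, 3], dec = [3, 2, 1, 2, 1, 1].
max_i inc[i]+dec[i]−1 = 3, with one witness 15, 11, 9.

3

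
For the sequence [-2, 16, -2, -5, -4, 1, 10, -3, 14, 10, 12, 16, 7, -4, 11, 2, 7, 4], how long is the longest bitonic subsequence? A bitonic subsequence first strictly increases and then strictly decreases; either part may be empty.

9

Let inc[i] be the LIS ending at i and dec[i] the longest strictly decreasing subsequence starting at i. inc = [1, 2, 1, 1, 2, 3, 4, 3, 5, 4, 5, 6, 4, 2, 5, 4, 5, 5], dec = [3, 6, 3, 1, 1, 3, 3, 2, 5, 3, 4, 4, 2, 1, 3, 1, 2, 1].
max_i inc[i]+dec[i]−1 = 9, with one witness -5, -4, 1, 10, 14, 12, 11, 7, 4.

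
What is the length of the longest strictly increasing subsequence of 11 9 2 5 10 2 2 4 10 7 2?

Let dp[i] be the longest increasing subsequence ending at position i. Then dp = [1, 1, 1, 2, 3, 1, 1, 2, 3, 3, 1].
The maximum is 3; one witness is 2, 5, 10 at positions 3,4,5.

3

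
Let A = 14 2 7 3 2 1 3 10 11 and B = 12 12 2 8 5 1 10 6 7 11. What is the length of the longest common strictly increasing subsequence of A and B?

A longest common strictly increasing subsequence is 2, 10, 11 (length 3); it appears in order in both A and B, and no longer such subsequence exists.

3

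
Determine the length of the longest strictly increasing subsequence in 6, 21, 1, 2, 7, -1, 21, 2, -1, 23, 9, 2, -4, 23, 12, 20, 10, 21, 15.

7

Scanning left to right, the best length ending at each element is: 6→1, 21→2, 1→1, 2→2, 7→3, -1→1, 21→4, 2→2, -1→1, 23→5, 9→4, 2→2, -4→1, 23→5, 12→5, 20→6, 10→5, 21→7, 15→6.
So the longest increasing subsequence has length 7, e.g. 1, 2, 7, 9, 12, 20, 21.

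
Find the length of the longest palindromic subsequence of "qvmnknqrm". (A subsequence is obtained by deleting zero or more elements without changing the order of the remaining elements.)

5

Using dp[i][j] = 2 + dp[i+1][j−1] if the ends match, else max(dp[i+1][j], dp[i][j−1]):
dp[1][9] = 5. A witness is mnknm at positions 3,4,5,6,9.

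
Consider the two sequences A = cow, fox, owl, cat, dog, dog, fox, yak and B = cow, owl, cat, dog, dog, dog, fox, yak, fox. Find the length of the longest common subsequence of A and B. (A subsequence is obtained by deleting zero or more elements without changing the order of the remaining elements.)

Backtracking the LCS table gives one alignment: cow (A1,B1) → owl (A3,B2) → cat (A4,B3) → dog (A5,B5) → dog (A6,B6) → fox (A7,B7) → yak (A8,B8).
So the longest common subsequence has length 7.

7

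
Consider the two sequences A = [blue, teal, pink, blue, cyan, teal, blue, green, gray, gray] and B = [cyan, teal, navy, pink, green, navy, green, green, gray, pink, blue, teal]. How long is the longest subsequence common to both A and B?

4

Backtracking the LCS table gives one alignment: teal (A2,B2) → pink (A3,B10) → blue (A4,B11) → teal (A6,B12).
So the longest common subsequence has length 4.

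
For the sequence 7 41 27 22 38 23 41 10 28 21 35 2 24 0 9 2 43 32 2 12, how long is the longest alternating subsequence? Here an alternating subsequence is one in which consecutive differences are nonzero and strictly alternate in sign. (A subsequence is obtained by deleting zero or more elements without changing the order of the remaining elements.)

18

A longest alternating subsequence is 7, 41, 27, 38, 23, 41, 10, 28, 21, 35, 2, 24, 0, 9, 2, 43, 2, 12 (positions 1,2,3,5,6,7,8,9,10,11,12,13,14,15,16,17,19,20); its 17 consecutive differences strictly alternate in sign, and length 18 is optimal.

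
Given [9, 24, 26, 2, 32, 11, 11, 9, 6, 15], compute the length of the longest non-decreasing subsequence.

4

One longest non-decreasing subsequence is 9, 24, 26, 32 (positions 1,2,3,5), of length 4; no longer one exists.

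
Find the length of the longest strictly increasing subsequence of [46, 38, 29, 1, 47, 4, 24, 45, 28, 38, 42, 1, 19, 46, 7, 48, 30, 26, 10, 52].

9

One longest increasing subsequence is 1, 4, 24, 28, 38, 42, 46, 48, 52 (positions 4,6,7,9,10,11,14,16,20), of length 9; no longer one exists.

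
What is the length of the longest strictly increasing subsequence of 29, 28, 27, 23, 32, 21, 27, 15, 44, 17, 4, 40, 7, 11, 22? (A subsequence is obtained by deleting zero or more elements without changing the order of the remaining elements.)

Let dp[i] be the longest increasing subsequence ending at position i. Then dp = [1, 1, 1, 1, 2, 1, 2, 1, 3, 2, 1, 3, 2, 3, 4].
The maximum is 4; one witness is 4, 7, 11, 22 at positions 11,13,14,15.

4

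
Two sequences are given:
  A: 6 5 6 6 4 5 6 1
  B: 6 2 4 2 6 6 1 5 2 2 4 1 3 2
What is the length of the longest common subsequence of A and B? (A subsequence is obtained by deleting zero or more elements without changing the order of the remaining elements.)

A longest common subsequence is 6, 6, 6, 4, 1 (length 5); the LCS DP confirms no longer common subsequence exists.

5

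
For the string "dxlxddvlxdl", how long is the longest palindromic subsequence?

One longest palindromic subsequence is dxlddlxd (positions 1,2,3,5,6,8,9,10); it reads the same forward and backward, and the interval DP gives dp[1][11] = 8.

8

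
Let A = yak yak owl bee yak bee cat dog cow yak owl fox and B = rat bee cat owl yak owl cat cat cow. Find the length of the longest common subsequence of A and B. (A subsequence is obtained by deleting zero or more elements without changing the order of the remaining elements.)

4

A longest common subsequence is yak, owl, cat, cow (length 4); the LCS DP confirms no longer common subsequence exists.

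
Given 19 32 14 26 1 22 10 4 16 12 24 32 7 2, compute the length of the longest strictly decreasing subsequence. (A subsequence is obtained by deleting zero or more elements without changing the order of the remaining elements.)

One longest decreasing subsequence is 32, 26, 22, 16, 12, 7, 2 (positions 2,4,6,9,10,13,14), of length 7; no longer one exists.

7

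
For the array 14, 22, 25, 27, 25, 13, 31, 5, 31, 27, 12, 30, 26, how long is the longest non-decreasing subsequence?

6

Scanning left to right, the best length ending at each element is: 14→1, 22→2, 25→3, 27→4, 25→4, 13→1, 31→5, 5→1, 31→6, 27→5, 12→2, 30→6, 26→5.
So the longest non-decreasing subsequence has length 6, e.g. 14, 22, 25, 27, 31, 31.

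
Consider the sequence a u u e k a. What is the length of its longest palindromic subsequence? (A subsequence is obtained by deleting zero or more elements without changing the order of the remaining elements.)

4

One longest palindromic subsequence is auua (positions 1,2,3,6); it reads the same forward and backward, and the interval DP gives dp[1][6] = 4.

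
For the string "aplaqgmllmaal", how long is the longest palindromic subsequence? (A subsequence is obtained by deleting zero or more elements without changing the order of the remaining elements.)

8

One longest palindromic subsequence is lamllmal (positions 3,4,7,8,9,10,12,13); it reads the same forward and backward, and the interval DP gives dp[1][13] = 8.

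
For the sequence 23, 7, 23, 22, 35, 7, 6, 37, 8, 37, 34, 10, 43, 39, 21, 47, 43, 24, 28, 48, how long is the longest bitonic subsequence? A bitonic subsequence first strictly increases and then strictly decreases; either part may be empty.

8

Let inc[i] be the LIS ending at i and dec[i] the longest strictly decreasing subsequence starting at i. inc = [1, 1, 2, 2, 3, 1, 1, 4, 2, 4, 3, 3, 5, 5, 4, 6, 6, 5, 6, 7], dec = [4, 2, 4, 3, 3, 2, 1, 3, 1, 3, 2, 1, 3, 2, 1, 3, 2, 1, 1, 1].
max_i inc[i]+dec[i]−1 = 8, with one witness 7, 23, 35, 37, 43, 47, 43, 28.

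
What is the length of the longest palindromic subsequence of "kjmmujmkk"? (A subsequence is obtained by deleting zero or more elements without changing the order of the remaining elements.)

One longest palindromic subsequence is kjmmjk (positions 1,2,3,4,6,9); it reads the same forward and backward, and the interval DP gives dp[1][9] = 6.

6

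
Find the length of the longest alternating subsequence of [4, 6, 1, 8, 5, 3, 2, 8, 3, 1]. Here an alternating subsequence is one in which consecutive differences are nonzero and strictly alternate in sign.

Track the best alternating length ending on an up-step vs a down-step at each position: up/down = 1/1, 2/1, 1/3, 4/1, 4/5, 4/5, 4/5, 6/1, 6/7, 1/7.
The maximum over both is 7; one such subsequence is 4, 6, 1, 8, 5, 8, 3.

7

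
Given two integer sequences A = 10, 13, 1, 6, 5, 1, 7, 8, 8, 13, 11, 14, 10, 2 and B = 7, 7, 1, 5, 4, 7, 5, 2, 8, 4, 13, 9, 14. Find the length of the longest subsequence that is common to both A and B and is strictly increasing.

A longest common strictly increasing subsequence is 1, 5, 7, 8, 13, 14 (length 6); it appears in order in both A and B, and no longer such subsequence exists.

6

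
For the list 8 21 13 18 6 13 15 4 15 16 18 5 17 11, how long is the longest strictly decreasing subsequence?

Let dp[i] be the longest decreasing subsequence ending at position i. Then dp = [1, 1, 2, 2, 3, 3, 3, 4, 3, 3, 2, 4, 3, 4].
The maximum is 4; one witness is 21, 13, 6, 4 at positions 2,3,5,8.

4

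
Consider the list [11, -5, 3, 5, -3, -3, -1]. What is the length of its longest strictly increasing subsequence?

3

Let dp[i] be the longest increasing subsequence ending at position i. Then dp = [1, 1, 2, 3, 2, 2, 3].
The maximum is 3; one witness is -5, 3, 5 at positions 2,3,4.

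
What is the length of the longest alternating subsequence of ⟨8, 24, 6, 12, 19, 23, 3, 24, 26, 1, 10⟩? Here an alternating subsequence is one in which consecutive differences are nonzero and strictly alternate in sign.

8

Track the best alternating length ending on an up-step vs a down-step at each position: up/down = 1/1, 2/1, 1/3, 4/3, 4/3, 4/3, 1/5, 6/1, 6/1, 1/7, 8/7.
The maximum over both is 8; one such subsequence is 8, 24, 6, 12, 3, 24, 1, 10.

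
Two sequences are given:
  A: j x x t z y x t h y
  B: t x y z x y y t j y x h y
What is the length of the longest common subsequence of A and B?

7

A longest common subsequence is xxtyxhy (length 7); the LCS DP confirms no longer common subsequence exists.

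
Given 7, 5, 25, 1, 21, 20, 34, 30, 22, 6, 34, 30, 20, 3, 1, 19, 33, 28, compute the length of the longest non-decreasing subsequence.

Scanning left to right, the best length ending at each element is: 7→1, 5→1, 25→2, 1→1, 21→2, 20→2, 34→3, 30→3, 22→3, 6→2, 34→4, 30→4, 20→3, 3→2, 1→2, 19→3, 33→5, 28→4.
So the longest non-decreasing subsequence has length 5, e.g. 7, 25, 30, 30, 33.

5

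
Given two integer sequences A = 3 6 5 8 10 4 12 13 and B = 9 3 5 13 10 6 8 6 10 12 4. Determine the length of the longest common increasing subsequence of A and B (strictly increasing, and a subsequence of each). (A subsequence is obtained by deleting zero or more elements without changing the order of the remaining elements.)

5

For each value that appears in both, track the longest common increasing run ending there.
The best achievable length is 5; one witness is 3, 5, 8, 10, 12 (A-positions 1,3,4,5,7, B-positions 2,3,7,9,10).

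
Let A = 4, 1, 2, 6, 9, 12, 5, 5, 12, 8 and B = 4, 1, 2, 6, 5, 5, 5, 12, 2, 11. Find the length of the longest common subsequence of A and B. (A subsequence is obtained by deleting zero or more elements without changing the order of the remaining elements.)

7

Backtracking the LCS table gives one alignment: 4 (A1,B1) → 1 (A2,B2) → 2 (A3,B3) → 6 (A4,B4) → 5 (A7,B6) → 5 (A8,B7) → 12 (A9,B8).
So the longest common subsequence has length 7.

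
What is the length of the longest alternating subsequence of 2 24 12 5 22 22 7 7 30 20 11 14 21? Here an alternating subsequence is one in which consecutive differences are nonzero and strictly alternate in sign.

8

Track the best alternating length ending on an up-step vs a down-step at each position: up/down = 1/1, 2/1, 2/3, 2/3, 4/3, 4/3, 4/5, 4/5, 6/1, 6/7, 6/7, 8/7, 8/7.
The maximum over both is 8; one such subsequence is 2, 24, 12, 22, 7, 30, 11, 14.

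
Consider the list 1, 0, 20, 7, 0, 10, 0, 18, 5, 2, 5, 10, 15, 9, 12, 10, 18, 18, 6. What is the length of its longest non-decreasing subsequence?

Let dp[i] be the longest non-decreasing subsequence ending at position i. Then dp = [1, 1, 2, 2, 2, 3, 3, 4, 4, 4, 5, 6, 7, 6, 7, 7, 8, 9, 6].
The maximum is 9; one witness is 0, 0, 0, 5, 5, 10, 15, 18, 18 at positions 2,5,7,9,11,12,13,17,18.

9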